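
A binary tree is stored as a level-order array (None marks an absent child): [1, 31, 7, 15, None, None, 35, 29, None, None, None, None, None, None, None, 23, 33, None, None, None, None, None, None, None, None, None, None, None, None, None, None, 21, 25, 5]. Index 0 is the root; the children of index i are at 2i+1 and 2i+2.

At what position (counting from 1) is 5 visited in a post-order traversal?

4

Post-order visits the left subtree, then the right subtree, then the node.
At 1: go left to 31.
  At 31: go left to 15.
    At 15: go left to 29.
      At 29: go left to 23.
        At 23: go left to 21.
          21 is a leaf — visit 21.
        At 23: go right to 25.
          25 is a leaf — visit 25.
        Visit 23.
      At 29: go right to 33.
        At 33: go left to 5.
          5 is a leaf — visit 5.
        At 33: no right child.
        Visit 33.
      Visit 29.
    At 15: no right child.
    Visit 15.
  At 31: no right child.
  Visit 31.
At 1: go right to 7.
  At 7: no left child.
  At 7: go right to 35.
    35 is a leaf — visit 35.
  Visit 7.
Visit 1.
Full post-order sequence: 21, 25, 23, 5, 33, 29, 15, 31, 35, 7, 1.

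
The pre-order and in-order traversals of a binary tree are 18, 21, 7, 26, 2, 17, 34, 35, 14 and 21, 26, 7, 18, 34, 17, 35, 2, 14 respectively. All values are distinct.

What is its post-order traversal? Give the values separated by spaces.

26 7 21 34 35 17 14 2 18

The first element of pre-order is the root; it splits in-order into left and right subtrees.
Root 18: left subtree has 3 nodes {21, 26, 7}, right has 5 {34, 17, 35, 2, 14}.
  Root 21: left subtree has 0 nodes { }, right has 2 {26, 7}.
    Root 7: left subtree has 1 node {26}, right has 0 { }.
  Root 2: left subtree has 3 nodes {34, 17, 35}, right has 1 {14}.
    Root 17: left subtree has 1 node {34}, right has 1 {35}.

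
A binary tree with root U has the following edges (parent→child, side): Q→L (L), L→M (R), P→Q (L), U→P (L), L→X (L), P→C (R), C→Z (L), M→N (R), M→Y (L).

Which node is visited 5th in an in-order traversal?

N

In-order visits the left subtree, then the node, then the right subtree.
At U: go left to P.
  At P: go left to Q.
    At Q: go left to L.
      At L: go left to X.
        X is a leaf — visit X.
      Visit L.
      At L: go right to M.
        At M: go left to Y.
          Y is a leaf — visit Y.
        Visit M.
        At M: go right to N.
          N is a leaf — visit N.
    Visit Q.
    At Q: no right child.
  Visit P.
  At P: go right to C.
    At C: go left to Z.
      Z is a leaf — visit Z.
    Visit C.
    At C: no right child.
Visit U.
At U: no right child.
Full in-order sequence: X, L, Y, M, N, Q, P, Z, C, U.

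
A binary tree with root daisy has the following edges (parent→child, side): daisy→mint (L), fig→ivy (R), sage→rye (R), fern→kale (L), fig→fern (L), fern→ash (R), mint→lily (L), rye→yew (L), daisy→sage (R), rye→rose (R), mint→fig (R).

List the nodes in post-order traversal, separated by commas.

Post-order visits the left subtree, then the right subtree, then the node.
At daisy: go left to mint.
  At mint: go left to lily.
    lily is a leaf — visit lily.
  At mint: go right to fig.
    At fig: go left to fern.
      At fern: go left to kale.
        kale is a leaf — visit kale.
      At fern: go right to ash.
        ash is a leaf — visit ash.
      Visit fern.
    At fig: go right to ivy.
      ivy is a leaf — visit ivy.
    Visit fig.
  Visit mint.
At daisy: go right to sage.
  At sage: no left child.
  At sage: go right to rye.
    At rye: go left to yew.
      yew is a leaf — visit yew.
    At rye: go right to rose.
      rose is a leaf — visit rose.
    Visit rye.
  Visit sage.
Visit daisy.

lily, kale, ash, fern, ivy, fig, mint, yew, rose, rye, sage, daisy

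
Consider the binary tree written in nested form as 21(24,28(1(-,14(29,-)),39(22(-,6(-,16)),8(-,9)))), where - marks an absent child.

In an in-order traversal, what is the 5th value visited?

14

In-order visits the left subtree, then the node, then the right subtree.
At 21: go left to 24.
  24 is a leaf — visit 24.
Visit 21.
At 21: go right to 28.
  At 28: go left to 1.
    At 1: no left child.
    Visit 1.
    At 1: go right to 14.
      At 14: go left to 29.
        29 is a leaf — visit 29.
      Visit 14.
      At 14: no right child.
  Visit 28.
  At 28: go right to 39.
    At 39: go left to 22.
      At 22: no left child.
      Visit 22.
      At 22: go right to 6.
        At 6: no left child.
        Visit 6.
        At 6: go right to 16.
          16 is a leaf — visit 16.
    Visit 39.
    At 39: go right to 8.
      At 8: no left child.
      Visit 8.
      At 8: go right to 9.
        9 is a leaf — visit 9.
Full in-order sequence: 24, 21, 1, 29, 14, 28, 22, 6, 16, 39, 8, 9.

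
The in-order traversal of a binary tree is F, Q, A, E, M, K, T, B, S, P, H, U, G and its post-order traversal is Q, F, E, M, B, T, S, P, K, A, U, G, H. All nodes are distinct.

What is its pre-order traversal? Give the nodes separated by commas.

The last element of post-order is the root; it splits in-order into left and right subtrees.
Root H: left subtree has 10 nodes {F, Q, A, E, M, K, T, B, S, P}, right has 2 {U, G}.
  Root A: left subtree has 2 nodes {F, Q}, right has 7 {E, M, K, T, B, S, P}.
    Root F: left subtree has 0 nodes { }, right has 1 {Q}.
    Root K: left subtree has 2 nodes {E, M}, right has 4 {T, B, S, P}.
      Root M: left subtree has 1 node {E}, right has 0 { }.
      Root P: left subtree has 3 nodes {T, B, S}, right has 0 { }.
        Root S: left subtree has 2 nodes {T, B}, right has 0 { }.
          Root T: left subtree has 0 nodes { }, right has 1 {B}.
  Root G: left subtree has 1 node {U}, right has 0 { }.

H, A, F, Q, K, M, E, P, S, T, B, G, U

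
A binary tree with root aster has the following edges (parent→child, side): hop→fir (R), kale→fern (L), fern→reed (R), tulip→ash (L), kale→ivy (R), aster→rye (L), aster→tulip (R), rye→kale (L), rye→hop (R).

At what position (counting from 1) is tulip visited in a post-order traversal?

9

Post-order visits the left subtree, then the right subtree, then the node.
At aster: go left to rye.
  At rye: go left to kale.
    At kale: go left to fern.
      At fern: no left child.
      At fern: go right to reed.
        reed is a leaf — visit reed.
      Visit fern.
    At kale: go right to ivy.
      ivy is a leaf — visit ivy.
    Visit kale.
  At rye: go right to hop.
    At hop: no left child.
    At hop: go right to fir.
      fir is a leaf — visit fir.
    Visit hop.
  Visit rye.
At aster: go right to tulip.
  At tulip: go left to ash.
    ash is a leaf — visit ash.
  At tulip: no right child.
  Visit tulip.
Visit aster.
Full post-order sequence: reed, fern, ivy, kale, fir, hop, rye, ash, tulip, aster.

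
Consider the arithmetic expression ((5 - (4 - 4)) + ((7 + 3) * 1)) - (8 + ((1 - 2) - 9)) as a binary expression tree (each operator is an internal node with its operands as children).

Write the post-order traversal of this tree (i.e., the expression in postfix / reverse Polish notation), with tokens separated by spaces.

Post-order on an expression tree gives postfix notation: for each operator, emit left operand, right operand, then the operator.

5 4 4 - - 7 3 + 1 * + 8 1 2 - 9 - + -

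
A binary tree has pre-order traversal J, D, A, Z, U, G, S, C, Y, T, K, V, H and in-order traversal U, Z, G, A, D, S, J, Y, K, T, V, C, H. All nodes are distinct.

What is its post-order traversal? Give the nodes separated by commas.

The first element of pre-order is the root; it splits in-order into left and right subtrees.
Root J: left subtree has 6 nodes {U, Z, G, A, D, S}, right has 6 {Y, K, T, V, C, H}.
  Root D: left subtree has 4 nodes {U, Z, G, A}, right has 1 {S}.
    Root A: left subtree has 3 nodes {U, Z, G}, right has 0 { }.
      Root Z: left subtree has 1 node {U}, right has 1 {G}.
  Root C: left subtree has 4 nodes {Y, K, T, V}, right has 1 {H}.
    Root Y: left subtree has 0 nodes { }, right has 3 {K, T, V}.
      Root T: left subtree has 1 node {K}, right has 1 {V}.

U, G, Z, A, S, D, K, V, T, Y, H, C, J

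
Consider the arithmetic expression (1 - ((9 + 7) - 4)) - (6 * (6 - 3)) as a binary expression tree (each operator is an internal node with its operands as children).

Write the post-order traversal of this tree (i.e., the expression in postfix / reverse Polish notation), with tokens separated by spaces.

1 9 7 + 4 - - 6 6 3 - * -

Post-order on an expression tree gives postfix notation: for each operator, emit left operand, right operand, then the operator.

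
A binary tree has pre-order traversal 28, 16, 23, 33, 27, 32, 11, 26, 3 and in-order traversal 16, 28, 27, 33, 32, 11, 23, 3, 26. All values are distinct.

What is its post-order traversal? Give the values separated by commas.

16, 27, 11, 32, 33, 3, 26, 23, 28

The first element of pre-order is the root; it splits in-order into left and right subtrees.
Root 28: left subtree has 1 node {16}, right has 7 {27, 33, 32, 11, 23, 3, 26}.
  Root 23: left subtree has 4 nodes {27, 33, 32, 11}, right has 2 {3, 26}.
    Root 33: left subtree has 1 node {27}, right has 2 {32, 11}.
      Root 32: left subtree has 0 nodes { }, right has 1 {11}.
    Root 26: left subtree has 1 node {3}, right has 0 { }.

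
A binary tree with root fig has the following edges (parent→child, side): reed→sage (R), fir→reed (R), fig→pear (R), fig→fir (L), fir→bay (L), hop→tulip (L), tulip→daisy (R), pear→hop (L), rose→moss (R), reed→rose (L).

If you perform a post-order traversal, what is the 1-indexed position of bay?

Post-order visits the left subtree, then the right subtree, then the node.
At fig: go left to fir.
  At fir: go left to bay.
    bay is a leaf — visit bay.
  At fir: go right to reed.
    At reed: go left to rose.
      At rose: no left child.
      At rose: go right to moss.
        moss is a leaf — visit moss.
      Visit rose.
    At reed: go right to sage.
      sage is a leaf — visit sage.
    Visit reed.
  Visit fir.
At fig: go right to pear.
  At pear: go left to hop.
    At hop: go left to tulip.
      At tulip: no left child.
      At tulip: go right to daisy.
        daisy is a leaf — visit daisy.
      Visit tulip.
    At hop: no right child.
    Visit hop.
  At pear: no right child.
  Visit pear.
Visit fig.
Full post-order sequence: bay, moss, rose, sage, reed, fir, daisy, tulip, hop, pear, fig.

1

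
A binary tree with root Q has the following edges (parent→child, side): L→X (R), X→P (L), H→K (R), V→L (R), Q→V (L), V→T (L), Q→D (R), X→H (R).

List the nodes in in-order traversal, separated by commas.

T, V, L, P, X, H, K, Q, D

In-order visits the left subtree, then the node, then the right subtree.
At Q: go left to V.
  At V: go left to T.
    T is a leaf — visit T.
  Visit V.
  At V: go right to L.
    At L: no left child.
    Visit L.
    At L: go right to X.
      At X: go left to P.
        P is a leaf — visit P.
      Visit X.
      At X: go right to H.
        At H: no left child.
        Visit H.
        At H: go right to K.
          K is a leaf — visit K.
Visit Q.
At Q: go right to D.
  D is a leaf — visit D.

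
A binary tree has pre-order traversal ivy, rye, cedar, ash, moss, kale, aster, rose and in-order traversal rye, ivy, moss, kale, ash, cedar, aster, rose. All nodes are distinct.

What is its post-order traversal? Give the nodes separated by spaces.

The first element of pre-order is the root; it splits in-order into left and right subtrees.
Root ivy: left subtree has 1 node {rye}, right has 6 {moss, kale, ash, cedar, aster, rose}.
  Root cedar: left subtree has 3 nodes {moss, kale, ash}, right has 2 {aster, rose}.
    Root ash: left subtree has 2 nodes {moss, kale}, right has 0 { }.
      Root moss: left subtree has 0 nodes { }, right has 1 {kale}.
    Root aster: left subtree has 0 nodes { }, right has 1 {rose}.

rye kale moss ash rose aster cedar ivy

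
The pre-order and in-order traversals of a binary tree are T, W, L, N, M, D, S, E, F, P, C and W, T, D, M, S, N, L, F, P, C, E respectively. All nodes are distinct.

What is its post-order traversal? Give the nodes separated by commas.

W, D, S, M, N, C, P, F, E, L, T

The first element of pre-order is the root; it splits in-order into left and right subtrees.
Root T: left subtree has 1 node {W}, right has 9 {D, M, S, N, L, F, P, C, E}.
  Root L: left subtree has 4 nodes {D, M, S, N}, right has 4 {F, P, C, E}.
    Root N: left subtree has 3 nodes {D, M, S}, right has 0 { }.
      Root M: left subtree has 1 node {D}, right has 1 {S}.
    Root E: left subtree has 3 nodes {F, P, C}, right has 0 { }.
      Root F: left subtree has 0 nodes { }, right has 2 {P, C}.
        Root P: left subtree has 0 nodes { }, right has 1 {C}.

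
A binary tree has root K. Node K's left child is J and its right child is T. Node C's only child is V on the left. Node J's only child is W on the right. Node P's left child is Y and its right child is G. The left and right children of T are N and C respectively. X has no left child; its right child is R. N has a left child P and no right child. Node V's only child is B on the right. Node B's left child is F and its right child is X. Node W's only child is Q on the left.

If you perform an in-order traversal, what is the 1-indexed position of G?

7

In-order visits the left subtree, then the node, then the right subtree.
At K: go left to J.
  At J: no left child.
  Visit J.
  At J: go right to W.
    At W: go left to Q.
      Q is a leaf — visit Q.
    Visit W.
    At W: no right child.
Visit K.
At K: go right to T.
  At T: go left to N.
    At N: go left to P.
      At P: go left to Y.
        Y is a leaf — visit Y.
      Visit P.
      At P: go right to G.
        G is a leaf — visit G.
    Visit N.
    At N: no right child.
  Visit T.
  At T: go right to C.
    At C: go left to V.
      At V: no left child.
      Visit V.
      At V: go right to B.
        At B: go left to F.
          F is a leaf — visit F.
        Visit B.
        At B: go right to X.
          At X: no left child.
          Visit X.
          At X: go right to R.
            R is a leaf — visit R.
    Visit C.
    At C: no right child.
Full in-order sequence: J, Q, W, K, Y, P, G, N, T, V, F, B, X, R, C.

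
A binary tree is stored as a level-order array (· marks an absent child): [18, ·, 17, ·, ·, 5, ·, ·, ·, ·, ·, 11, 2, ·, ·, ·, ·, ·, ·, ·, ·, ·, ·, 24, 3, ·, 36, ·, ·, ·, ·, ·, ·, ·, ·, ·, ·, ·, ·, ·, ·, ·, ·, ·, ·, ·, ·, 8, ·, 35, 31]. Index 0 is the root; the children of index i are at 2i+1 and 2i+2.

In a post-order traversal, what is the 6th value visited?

11

Post-order visits the left subtree, then the right subtree, then the node.
At 18: no left child.
At 18: go right to 17.
  At 17: go left to 5.
    At 5: go left to 11.
      At 11: go left to 24.
        At 24: go left to 8.
          8 is a leaf — visit 8.
        At 24: no right child.
        Visit 24.
      At 11: go right to 3.
        At 3: go left to 35.
          35 is a leaf — visit 35.
        At 3: go right to 31.
          31 is a leaf — visit 31.
        Visit 3.
      Visit 11.
    At 5: go right to 2.
      At 2: no left child.
      At 2: go right to 36.
        36 is a leaf — visit 36.
      Visit 2.
    Visit 5.
  At 17: no right child.
  Visit 17.
Visit 18.
Full post-order sequence: 8, 24, 35, 31, 3, 11, 36, 2, 5, 17, 18.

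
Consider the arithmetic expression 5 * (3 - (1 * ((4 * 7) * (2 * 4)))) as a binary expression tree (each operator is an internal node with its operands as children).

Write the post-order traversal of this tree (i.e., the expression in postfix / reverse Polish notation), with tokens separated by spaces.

Post-order on an expression tree gives postfix notation: for each operator, emit left operand, right operand, then the operator.

5 3 1 4 7 * 2 4 * * * - *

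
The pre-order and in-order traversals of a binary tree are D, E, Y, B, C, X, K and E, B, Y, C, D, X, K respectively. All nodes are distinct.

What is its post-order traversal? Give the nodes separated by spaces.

B C Y E K X D

The first element of pre-order is the root; it splits in-order into left and right subtrees.
Root D: left subtree has 4 nodes {E, B, Y, C}, right has 2 {X, K}.
  Root E: left subtree has 0 nodes { }, right has 3 {B, Y, C}.
    Root Y: left subtree has 1 node {B}, right has 1 {C}.
  Root X: left subtree has 0 nodes { }, right has 1 {K}.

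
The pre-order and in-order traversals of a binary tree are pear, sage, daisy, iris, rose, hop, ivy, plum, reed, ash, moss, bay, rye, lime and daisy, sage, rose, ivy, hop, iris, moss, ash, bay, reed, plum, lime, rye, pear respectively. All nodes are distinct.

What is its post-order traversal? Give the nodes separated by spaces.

The first element of pre-order is the root; it splits in-order into left and right subtrees.
Root pear: left subtree has 13 nodes {daisy, sage, rose, ivy, hop, iris, moss, ash, bay, reed, plum, lime, rye}, right has 0 { }.
  Root sage: left subtree has 1 node {daisy}, right has 11 {rose, ivy, hop, iris, moss, ash, bay, reed, plum, lime, rye}.
    Root iris: left subtree has 3 nodes {rose, ivy, hop}, right has 7 {moss, ash, bay, reed, plum, lime, rye}.
      Root rose: left subtree has 0 nodes { }, right has 2 {ivy, hop}.
        Root hop: left subtree has 1 node {ivy}, right has 0 { }.
      Root plum: left subtree has 4 nodes {moss, ash, bay, reed}, right has 2 {lime, rye}.
        Root reed: left subtree has 3 nodes {moss, ash, bay}, right has 0 { }.
          Root ash: left subtree has 1 node {moss}, right has 1 {bay}.
        Root rye: left subtree has 1 node {lime}, right has 0 { }.

daisy ivy hop rose moss bay ash reed lime rye plum iris sage pear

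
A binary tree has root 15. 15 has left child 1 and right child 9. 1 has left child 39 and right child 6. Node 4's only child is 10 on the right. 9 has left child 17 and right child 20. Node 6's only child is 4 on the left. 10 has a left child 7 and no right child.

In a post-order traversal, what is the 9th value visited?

9

Post-order visits the left subtree, then the right subtree, then the node.
At 15: go left to 1.
  At 1: go left to 39.
    39 is a leaf — visit 39.
  At 1: go right to 6.
    At 6: go left to 4.
      At 4: no left child.
      At 4: go right to 10.
        At 10: go left to 7.
          7 is a leaf — visit 7.
        At 10: no right child.
        Visit 10.
      Visit 4.
    At 6: no right child.
    Visit 6.
  Visit 1.
At 15: go right to 9.
  At 9: go left to 17.
    17 is a leaf — visit 17.
  At 9: go right to 20.
    20 is a leaf — visit 20.
  Visit 9.
Visit 15.
Full post-order sequence: 39, 7, 10, 4, 6, 1, 17, 20, 9, 15.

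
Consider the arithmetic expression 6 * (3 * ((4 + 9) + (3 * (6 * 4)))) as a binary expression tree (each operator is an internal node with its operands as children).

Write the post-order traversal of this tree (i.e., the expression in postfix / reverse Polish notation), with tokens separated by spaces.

Post-order on an expression tree gives postfix notation: for each operator, emit left operand, right operand, then the operator.

6 3 4 9 + 3 6 4 * * + * *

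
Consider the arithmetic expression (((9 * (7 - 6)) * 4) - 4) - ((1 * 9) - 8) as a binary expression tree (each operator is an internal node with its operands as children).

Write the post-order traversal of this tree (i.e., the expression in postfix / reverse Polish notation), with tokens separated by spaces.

Post-order on an expression tree gives postfix notation: for each operator, emit left operand, right operand, then the operator.

9 7 6 - * 4 * 4 - 1 9 * 8 - -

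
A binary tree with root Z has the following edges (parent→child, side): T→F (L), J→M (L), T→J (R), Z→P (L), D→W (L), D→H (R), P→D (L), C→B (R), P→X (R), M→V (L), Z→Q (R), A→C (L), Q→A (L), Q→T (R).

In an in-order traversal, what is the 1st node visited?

W

In-order visits the left subtree, then the node, then the right subtree.
At Z: go left to P.
  At P: go left to D.
    At D: go left to W.
      W is a leaf — visit W.
    Visit D.
    At D: go right to H.
      H is a leaf — visit H.
  Visit P.
  At P: go right to X.
    X is a leaf — visit X.
Visit Z.
At Z: go right to Q.
  At Q: go left to A.
    At A: go left to C.
      At C: no left child.
      Visit C.
      At C: go right to B.
        B is a leaf — visit B.
    Visit A.
    At A: no right child.
  Visit Q.
  At Q: go right to T.
    At T: go left to F.
      F is a leaf — visit F.
    Visit T.
    At T: go right to J.
      At J: go left to M.
        At M: go left to V.
          V is a leaf — visit V.
        Visit M.
        At M: no right child.
      Visit J.
      At J: no right child.
Full in-order sequence: W, D, H, P, X, Z, C, B, A, Q, F, T, V, M, J.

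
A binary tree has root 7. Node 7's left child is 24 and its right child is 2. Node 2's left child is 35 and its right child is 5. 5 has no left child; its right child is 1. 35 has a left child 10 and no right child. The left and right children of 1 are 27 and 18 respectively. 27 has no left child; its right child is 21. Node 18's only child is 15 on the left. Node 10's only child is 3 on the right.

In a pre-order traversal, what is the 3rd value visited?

Pre-order visits the node, then its left subtree, then its right subtree.
Visit 7.
At 7: go left to 24.
  24 is a leaf — visit 24.
At 7: go right to 2.
  Visit 2.
  At 2: go left to 35.
    Visit 35.
    At 35: go left to 10.
      Visit 10.
      At 10: no left child.
      At 10: go right to 3.
        3 is a leaf — visit 3.
    At 35: no right child.
  At 2: go right to 5.
    Visit 5.
    At 5: no left child.
    At 5: go right to 1.
      Visit 1.
      At 1: go left to 27.
        Visit 27.
        At 27: no left child.
        At 27: go right to 21.
          21 is a leaf — visit 21.
      At 1: go right to 18.
        Visit 18.
        At 18: go left to 15.
          15 is a leaf — visit 15.
        At 18: no right child.
Full pre-order sequence: 7, 24, 2, 35, 10, 3, 5, 1, 27, 21, 18, 15.

2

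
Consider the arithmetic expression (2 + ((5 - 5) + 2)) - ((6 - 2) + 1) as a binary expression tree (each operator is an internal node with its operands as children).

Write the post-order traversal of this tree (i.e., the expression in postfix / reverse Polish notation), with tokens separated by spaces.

Post-order on an expression tree gives postfix notation: for each operator, emit left operand, right operand, then the operator.

2 5 5 - 2 + + 6 2 - 1 + -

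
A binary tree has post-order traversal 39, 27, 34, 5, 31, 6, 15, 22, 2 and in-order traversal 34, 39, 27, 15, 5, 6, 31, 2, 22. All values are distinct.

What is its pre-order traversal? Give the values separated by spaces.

The last element of post-order is the root; it splits in-order into left and right subtrees.
Root 2: left subtree has 7 nodes {34, 39, 27, 15, 5, 6, 31}, right has 1 {22}.
  Root 15: left subtree has 3 nodes {34, 39, 27}, right has 3 {5, 6, 31}.
    Root 34: left subtree has 0 nodes { }, right has 2 {39, 27}.
      Root 27: left subtree has 1 node {39}, right has 0 { }.
    Root 6: left subtree has 1 node {5}, right has 1 {31}.

2 15 34 27 39 6 5 31 22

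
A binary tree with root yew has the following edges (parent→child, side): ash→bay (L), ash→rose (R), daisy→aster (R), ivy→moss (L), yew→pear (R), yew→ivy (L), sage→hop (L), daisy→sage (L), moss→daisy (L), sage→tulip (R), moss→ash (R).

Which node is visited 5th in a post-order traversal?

daisy

Post-order visits the left subtree, then the right subtree, then the node.
At yew: go left to ivy.
  At ivy: go left to moss.
    At moss: go left to daisy.
      At daisy: go left to sage.
        At sage: go left to hop.
          hop is a leaf — visit hop.
        At sage: go right to tulip.
          tulip is a leaf — visit tulip.
        Visit sage.
      At daisy: go right to aster.
        aster is a leaf — visit aster.
      Visit daisy.
    At moss: go right to ash.
      At ash: go left to bay.
        bay is a leaf — visit bay.
      At ash: go right to rose.
        rose is a leaf — visit rose.
      Visit ash.
    Visit moss.
  At ivy: no right child.
  Visit ivy.
At yew: go right to pear.
  pear is a leaf — visit pear.
Visit yew.
Full post-order sequence: hop, tulip, sage, aster, daisy, bay, rose, ash, moss, ivy, pear, yew.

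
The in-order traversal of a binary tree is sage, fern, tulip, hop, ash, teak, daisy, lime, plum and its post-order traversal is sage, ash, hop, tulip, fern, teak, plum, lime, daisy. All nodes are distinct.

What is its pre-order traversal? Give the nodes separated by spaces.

daisy teak fern sage tulip hop ash lime plum

The last element of post-order is the root; it splits in-order into left and right subtrees.
Root daisy: left subtree has 6 nodes {sage, fern, tulip, hop, ash, teak}, right has 2 {lime, plum}.
  Root teak: left subtree has 5 nodes {sage, fern, tulip, hop, ash}, right has 0 { }.
    Root fern: left subtree has 1 node {sage}, right has 3 {tulip, hop, ash}.
      Root tulip: left subtree has 0 nodes { }, right has 2 {hop, ash}.
        Root hop: left subtree has 0 nodes { }, right has 1 {ash}.
  Root lime: left subtree has 0 nodes { }, right has 1 {plum}.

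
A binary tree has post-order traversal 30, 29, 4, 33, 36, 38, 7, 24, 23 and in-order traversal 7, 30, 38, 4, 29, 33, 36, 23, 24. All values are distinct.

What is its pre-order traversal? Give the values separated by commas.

23, 7, 38, 30, 36, 33, 4, 29, 24

The last element of post-order is the root; it splits in-order into left and right subtrees.
Root 23: left subtree has 7 nodes {7, 30, 38, 4, 29, 33, 36}, right has 1 {24}.
  Root 7: left subtree has 0 nodes { }, right has 6 {30, 38, 4, 29, 33, 36}.
    Root 38: left subtree has 1 node {30}, right has 4 {4, 29, 33, 36}.
      Root 36: left subtree has 3 nodes {4, 29, 33}, right has 0 { }.
        Root 33: left subtree has 2 nodes {4, 29}, right has 0 { }.
          Root 4: left subtree has 0 nodes { }, right has 1 {29}.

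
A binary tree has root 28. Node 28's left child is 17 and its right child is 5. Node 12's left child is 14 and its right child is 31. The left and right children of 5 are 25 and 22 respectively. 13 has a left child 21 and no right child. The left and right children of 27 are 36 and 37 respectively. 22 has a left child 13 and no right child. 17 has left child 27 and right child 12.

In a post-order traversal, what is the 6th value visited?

Post-order visits the left subtree, then the right subtree, then the node.
At 28: go left to 17.
  At 17: go left to 27.
    At 27: go left to 36.
      36 is a leaf — visit 36.
    At 27: go right to 37.
      37 is a leaf — visit 37.
    Visit 27.
  At 17: go right to 12.
    At 12: go left to 14.
      14 is a leaf — visit 14.
    At 12: go right to 31.
      31 is a leaf — visit 31.
    Visit 12.
  Visit 17.
At 28: go right to 5.
  At 5: go left to 25.
    25 is a leaf — visit 25.
  At 5: go right to 22.
    At 22: go left to 13.
      At 13: go left to 21.
        21 is a leaf — visit 21.
      At 13: no right child.
      Visit 13.
    At 22: no right child.
    Visit 22.
  Visit 5.
Visit 28.
Full post-order sequence: 36, 37, 27, 14, 31, 12, 17, 25, 21, 13, 22, 5, 28.

12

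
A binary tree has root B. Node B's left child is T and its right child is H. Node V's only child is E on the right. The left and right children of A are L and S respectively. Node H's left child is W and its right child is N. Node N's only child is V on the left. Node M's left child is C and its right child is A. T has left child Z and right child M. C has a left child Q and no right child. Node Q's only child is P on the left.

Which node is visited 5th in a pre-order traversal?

C

Pre-order visits the node, then its left subtree, then its right subtree.
Visit B.
At B: go left to T.
  Visit T.
  At T: go left to Z.
    Z is a leaf — visit Z.
  At T: go right to M.
    Visit M.
    At M: go left to C.
      Visit C.
      At C: go left to Q.
        Visit Q.
        At Q: go left to P.
          P is a leaf — visit P.
        At Q: no right child.
      At C: no right child.
    At M: go right to A.
      Visit A.
      At A: go left to L.
        L is a leaf — visit L.
      At A: go right to S.
        S is a leaf — visit S.
At B: go right to H.
  Visit H.
  At H: go left to W.
    W is a leaf — visit W.
  At H: go right to N.
    Visit N.
    At N: go left to V.
      Visit V.
      At V: no left child.
      At V: go right to E.
        E is a leaf — visit E.
    At N: no right child.
Full pre-order sequence: B, T, Z, M, C, Q, P, A, L, S, H, W, N, V, E.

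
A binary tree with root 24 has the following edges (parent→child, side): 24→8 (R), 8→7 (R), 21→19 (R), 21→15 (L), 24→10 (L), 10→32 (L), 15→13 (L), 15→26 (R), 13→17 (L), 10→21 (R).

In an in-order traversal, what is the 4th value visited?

13

In-order visits the left subtree, then the node, then the right subtree.
At 24: go left to 10.
  At 10: go left to 32.
    32 is a leaf — visit 32.
  Visit 10.
  At 10: go right to 21.
    At 21: go left to 15.
      At 15: go left to 13.
        At 13: go left to 17.
          17 is a leaf — visit 17.
        Visit 13.
        At 13: no right child.
      Visit 15.
      At 15: go right to 26.
        26 is a leaf — visit 26.
    Visit 21.
    At 21: go right to 19.
      19 is a leaf — visit 19.
Visit 24.
At 24: go right to 8.
  At 8: no left child.
  Visit 8.
  At 8: go right to 7.
    7 is a leaf — visit 7.
Full in-order sequence: 32, 10, 17, 13, 15, 26, 21, 19, 24, 8, 7.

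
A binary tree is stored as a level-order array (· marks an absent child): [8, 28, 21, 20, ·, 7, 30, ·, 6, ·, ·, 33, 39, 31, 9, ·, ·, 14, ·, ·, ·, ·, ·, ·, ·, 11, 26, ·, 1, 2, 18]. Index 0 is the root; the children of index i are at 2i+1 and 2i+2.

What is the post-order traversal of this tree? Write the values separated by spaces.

Post-order visits the left subtree, then the right subtree, then the node.
At 8: go left to 28.
  At 28: go left to 20.
    At 20: no left child.
    At 20: go right to 6.
      At 6: go left to 14.
        14 is a leaf — visit 14.
      At 6: no right child.
      Visit 6.
    Visit 20.
  At 28: no right child.
  Visit 28.
At 8: go right to 21.
  At 21: go left to 7.
    At 7: go left to 33.
      33 is a leaf — visit 33.
    At 7: go right to 39.
      At 39: go left to 11.
        11 is a leaf — visit 11.
      At 39: go right to 26.
        26 is a leaf — visit 26.
      Visit 39.
    Visit 7.
  At 21: go right to 30.
    At 30: go left to 31.
      At 31: no left child.
      At 31: go right to 1.
        1 is a leaf — visit 1.
      Visit 31.
    At 30: go right to 9.
      At 9: go left to 2.
        2 is a leaf — visit 2.
      At 9: go right to 18.
        18 is a leaf — visit 18.
      Visit 9.
    Visit 30.
  Visit 21.
Visit 8.

14 6 20 28 33 11 26 39 7 1 31 2 18 9 30 21 8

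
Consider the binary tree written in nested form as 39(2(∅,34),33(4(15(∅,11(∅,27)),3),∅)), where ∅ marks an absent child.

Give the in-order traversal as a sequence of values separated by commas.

In-order visits the left subtree, then the node, then the right subtree.
At 39: go left to 2.
  At 2: no left child.
  Visit 2.
  At 2: go right to 34.
    34 is a leaf — visit 34.
Visit 39.
At 39: go right to 33.
  At 33: go left to 4.
    At 4: go left to 15.
      At 15: no left child.
      Visit 15.
      At 15: go right to 11.
        At 11: no left child.
        Visit 11.
        At 11: go right to 27.
          27 is a leaf — visit 27.
    Visit 4.
    At 4: go right to 3.
      3 is a leaf — visit 3.
  Visit 33.
  At 33: no right child.

2, 34, 39, 15, 11, 27, 4, 3, 33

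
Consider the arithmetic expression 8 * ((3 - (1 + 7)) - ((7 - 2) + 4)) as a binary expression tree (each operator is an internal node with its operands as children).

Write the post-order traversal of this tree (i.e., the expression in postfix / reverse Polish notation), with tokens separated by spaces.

Post-order on an expression tree gives postfix notation: for each operator, emit left operand, right operand, then the operator.

8 3 1 7 + - 7 2 - 4 + - *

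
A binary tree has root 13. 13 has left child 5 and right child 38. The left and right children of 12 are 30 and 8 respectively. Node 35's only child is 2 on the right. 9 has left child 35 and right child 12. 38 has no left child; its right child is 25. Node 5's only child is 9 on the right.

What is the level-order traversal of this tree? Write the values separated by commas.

Level-order visits nodes level by level from the root, left to right within each level.
Level 0: 13
Level 1: 5, 38
Level 2: 9, 25
Level 3: 35, 12
Level 4: 2, 30, 8

13, 5, 38, 9, 25, 35, 12, 2, 30, 8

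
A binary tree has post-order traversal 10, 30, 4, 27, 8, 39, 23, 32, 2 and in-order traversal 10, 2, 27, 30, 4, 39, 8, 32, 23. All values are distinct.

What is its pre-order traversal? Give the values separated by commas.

2, 10, 32, 39, 27, 4, 30, 8, 23

The last element of post-order is the root; it splits in-order into left and right subtrees.
Root 2: left subtree has 1 node {10}, right has 7 {27, 30, 4, 39, 8, 32, 23}.
  Root 32: left subtree has 5 nodes {27, 30, 4, 39, 8}, right has 1 {23}.
    Root 39: left subtree has 3 nodes {27, 30, 4}, right has 1 {8}.
      Root 27: left subtree has 0 nodes { }, right has 2 {30, 4}.
        Root 4: left subtree has 1 node {30}, right has 0 { }.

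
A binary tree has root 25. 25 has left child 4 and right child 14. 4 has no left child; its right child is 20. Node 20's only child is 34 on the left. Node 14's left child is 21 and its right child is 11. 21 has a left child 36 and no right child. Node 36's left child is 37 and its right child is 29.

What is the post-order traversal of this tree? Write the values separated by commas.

34, 20, 4, 37, 29, 36, 21, 11, 14, 25

Post-order visits the left subtree, then the right subtree, then the node.
At 25: go left to 4.
  At 4: no left child.
  At 4: go right to 20.
    At 20: go left to 34.
      34 is a leaf — visit 34.
    At 20: no right child.
    Visit 20.
  Visit 4.
At 25: go right to 14.
  At 14: go left to 21.
    At 21: go left to 36.
      At 36: go left to 37.
        37 is a leaf — visit 37.
      At 36: go right to 29.
        29 is a leaf — visit 29.
      Visit 36.
    At 21: no right child.
    Visit 21.
  At 14: go right to 11.
    11 is a leaf — visit 11.
  Visit 14.
Visit 25.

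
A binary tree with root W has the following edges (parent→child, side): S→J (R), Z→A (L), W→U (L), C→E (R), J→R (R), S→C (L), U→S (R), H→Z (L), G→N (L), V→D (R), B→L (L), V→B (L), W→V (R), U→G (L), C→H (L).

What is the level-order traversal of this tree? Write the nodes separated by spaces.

W U V G S B D N C J L H E R Z A

Level-order visits nodes level by level from the root, left to right within each level.
Level 0: W
Level 1: U, V
Level 2: G, S, B, D
Level 3: N, C, J, L
Level 4: H, E, R
Level 5: Z
Level 6: A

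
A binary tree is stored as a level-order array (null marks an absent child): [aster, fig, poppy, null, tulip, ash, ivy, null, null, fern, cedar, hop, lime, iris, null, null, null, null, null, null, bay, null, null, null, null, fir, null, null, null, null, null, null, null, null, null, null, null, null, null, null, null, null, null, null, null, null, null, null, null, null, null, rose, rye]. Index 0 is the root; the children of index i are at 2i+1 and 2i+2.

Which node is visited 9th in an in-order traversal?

In-order visits the left subtree, then the node, then the right subtree.
At aster: go left to fig.
  At fig: no left child.
  Visit fig.
  At fig: go right to tulip.
    At tulip: go left to fern.
      At fern: no left child.
      Visit fern.
      At fern: go right to bay.
        bay is a leaf — visit bay.
    Visit tulip.
    At tulip: go right to cedar.
      cedar is a leaf — visit cedar.
Visit aster.
At aster: go right to poppy.
  At poppy: go left to ash.
    At ash: go left to hop.
      hop is a leaf — visit hop.
    Visit ash.
    At ash: go right to lime.
      At lime: go left to fir.
        At fir: go left to rose.
          rose is a leaf — visit rose.
        Visit fir.
        At fir: go right to rye.
          rye is a leaf — visit rye.
      Visit lime.
      At lime: no right child.
  Visit poppy.
  At poppy: go right to ivy.
    At ivy: go left to iris.
      iris is a leaf — visit iris.
    Visit ivy.
    At ivy: no right child.
Full in-order sequence: fig, fern, bay, tulip, cedar, aster, hop, ash, rose, fir, rye, lime, poppy, iris, ivy.

rose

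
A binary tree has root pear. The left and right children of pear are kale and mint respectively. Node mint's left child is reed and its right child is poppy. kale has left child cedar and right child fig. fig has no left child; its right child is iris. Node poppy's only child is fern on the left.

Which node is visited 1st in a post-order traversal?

cedar

Post-order visits the left subtree, then the right subtree, then the node.
At pear: go left to kale.
  At kale: go left to cedar.
    cedar is a leaf — visit cedar.
  At kale: go right to fig.
    At fig: no left child.
    At fig: go right to iris.
      iris is a leaf — visit iris.
    Visit fig.
  Visit kale.
At pear: go right to mint.
  At mint: go left to reed.
    reed is a leaf — visit reed.
  At mint: go right to poppy.
    At poppy: go left to fern.
      fern is a leaf — visit fern.
    At poppy: no right child.
    Visit poppy.
  Visit mint.
Visit pear.
Full post-order sequence: cedar, iris, fig, kale, reed, fern, poppy, mint, pear.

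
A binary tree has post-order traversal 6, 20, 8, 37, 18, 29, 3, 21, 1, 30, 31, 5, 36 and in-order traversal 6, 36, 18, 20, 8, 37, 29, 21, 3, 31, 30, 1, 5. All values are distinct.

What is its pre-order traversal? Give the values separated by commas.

36, 6, 5, 31, 21, 29, 18, 37, 8, 20, 3, 30, 1

The last element of post-order is the root; it splits in-order into left and right subtrees.
Root 36: left subtree has 1 node {6}, right has 11 {18, 20, 8, 37, 29, 21, 3, 31, 30, 1, 5}.
  Root 5: left subtree has 10 nodes {18, 20, 8, 37, 29, 21, 3, 31, 30, 1}, right has 0 { }.
    Root 31: left subtree has 7 nodes {18, 20, 8, 37, 29, 21, 3}, right has 2 {30, 1}.
      Root 21: left subtree has 5 nodes {18, 20, 8, 37, 29}, right has 1 {3}.
        Root 29: left subtree has 4 nodes {18, 20, 8, 37}, right has 0 { }.
          Root 18: left subtree has 0 nodes { }, right has 3 {20, 8, 37}.
            Root 37: left subtree has 2 nodes {20, 8}, right has 0 { }.
              Root 8: left subtree has 1 node {20}, right has 0 { }.
      Root 30: left subtree has 0 nodes { }, right has 1 {1}.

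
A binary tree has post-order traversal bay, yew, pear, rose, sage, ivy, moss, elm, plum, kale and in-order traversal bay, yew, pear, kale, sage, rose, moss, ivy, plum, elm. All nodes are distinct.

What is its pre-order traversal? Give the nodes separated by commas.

The last element of post-order is the root; it splits in-order into left and right subtrees.
Root kale: left subtree has 3 nodes {bay, yew, pear}, right has 6 {sage, rose, moss, ivy, plum, elm}.
  Root pear: left subtree has 2 nodes {bay, yew}, right has 0 { }.
    Root yew: left subtree has 1 node {bay}, right has 0 { }.
  Root plum: left subtree has 4 nodes {sage, rose, moss, ivy}, right has 1 {elm}.
    Root moss: left subtree has 2 nodes {sage, rose}, right has 1 {ivy}.
      Root sage: left subtree has 0 nodes { }, right has 1 {rose}.

kale, pear, yew, bay, plum, moss, sage, rose, ivy, elm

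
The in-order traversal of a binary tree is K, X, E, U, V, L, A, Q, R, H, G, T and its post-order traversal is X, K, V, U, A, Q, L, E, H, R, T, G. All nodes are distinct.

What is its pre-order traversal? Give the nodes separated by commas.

The last element of post-order is the root; it splits in-order into left and right subtrees.
Root G: left subtree has 10 nodes {K, X, E, U, V, L, A, Q, R, H}, right has 1 {T}.
  Root R: left subtree has 8 nodes {K, X, E, U, V, L, A, Q}, right has 1 {H}.
    Root E: left subtree has 2 nodes {K, X}, right has 5 {U, V, L, A, Q}.
      Root K: left subtree has 0 nodes { }, right has 1 {X}.
      Root L: left subtree has 2 nodes {U, V}, right has 2 {A, Q}.
        Root U: left subtree has 0 nodes { }, right has 1 {V}.
        Root Q: left subtree has 1 node {A}, right has 0 { }.

G, R, E, K, X, L, U, V, Q, A, H, T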